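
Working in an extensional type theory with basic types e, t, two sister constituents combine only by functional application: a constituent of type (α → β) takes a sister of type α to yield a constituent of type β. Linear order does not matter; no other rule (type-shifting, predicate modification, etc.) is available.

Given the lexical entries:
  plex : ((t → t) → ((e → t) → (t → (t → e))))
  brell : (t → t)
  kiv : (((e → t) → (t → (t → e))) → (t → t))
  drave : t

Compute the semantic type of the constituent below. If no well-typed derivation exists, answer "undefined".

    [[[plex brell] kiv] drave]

t

[plex brell]: functor plex : ((t → t) → ((e → t) → (t → (t → e)))), argument brell : (t → t); result ((e → t) → (t → (t → e))).
[[plex brell] kiv]: functor kiv : (((e → t) → (t → (t → e))) → (t → t)), argument [plex brell] : ((e → t) → (t → (t → e))); result (t → t).
[[[plex brell] kiv] drave]: functor [[plex brell] kiv] : (t → t), argument drave : t; result t.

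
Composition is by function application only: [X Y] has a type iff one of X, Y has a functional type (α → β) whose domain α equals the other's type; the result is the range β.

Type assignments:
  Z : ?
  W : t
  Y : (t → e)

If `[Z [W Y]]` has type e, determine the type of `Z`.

For [Z [W Y]] to have type e with [W Y] of type e, Z must be the function: Z : (e → e).

(e → e)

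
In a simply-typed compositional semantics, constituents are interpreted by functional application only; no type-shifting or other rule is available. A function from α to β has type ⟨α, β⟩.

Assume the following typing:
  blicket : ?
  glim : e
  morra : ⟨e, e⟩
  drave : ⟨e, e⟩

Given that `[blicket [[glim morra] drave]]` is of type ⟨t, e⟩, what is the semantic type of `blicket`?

At [blicket [[glim morra] drave]] (required: ⟨t, e⟩): [[glim morra] drave] is e, which is not a function with range ⟨t, e⟩; hence blicket is the functor — type ⟨e, ⟨t, e⟩⟩.

⟨e, ⟨t, e⟩⟩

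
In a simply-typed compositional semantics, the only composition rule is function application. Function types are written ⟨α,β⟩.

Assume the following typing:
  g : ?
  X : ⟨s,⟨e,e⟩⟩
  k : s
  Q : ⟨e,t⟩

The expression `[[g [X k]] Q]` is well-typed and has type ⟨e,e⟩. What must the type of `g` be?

⟨⟨e,e⟩,⟨⟨e,t⟩,⟨e,e⟩⟩⟩

[[g [X k]] Q] must have type ⟨e,e⟩. The sister Q has type ⟨e,t⟩; that is not a function onto ⟨e,e⟩, so [g [X k]] must be the functor, of type ⟨⟨e,t⟩,⟨e,e⟩⟩.
[g [X k]] must have type ⟨⟨e,t⟩,⟨e,e⟩⟩. The sister [X k] has type ⟨e,e⟩; that is not a function onto ⟨⟨e,t⟩,⟨e,e⟩⟩, so g must be the functor, of type ⟨⟨e,e⟩,⟨⟨e,t⟩,⟨e,e⟩⟩⟩.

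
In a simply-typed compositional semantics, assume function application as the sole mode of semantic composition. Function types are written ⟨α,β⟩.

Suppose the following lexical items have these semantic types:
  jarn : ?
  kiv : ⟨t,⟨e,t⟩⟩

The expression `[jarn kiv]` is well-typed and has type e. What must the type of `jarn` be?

At [jarn kiv] (required: e): kiv is ⟨t,⟨e,t⟩⟩, which is not a function with range e; hence jarn is the functor — type ⟨⟨t,⟨e,t⟩⟩,e⟩.

⟨⟨t,⟨e,t⟩⟩,e⟩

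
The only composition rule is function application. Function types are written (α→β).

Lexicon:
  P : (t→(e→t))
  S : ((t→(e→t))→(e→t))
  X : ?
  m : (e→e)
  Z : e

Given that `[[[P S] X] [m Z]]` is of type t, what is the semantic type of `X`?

[[[P S] X] [m Z]] must have type t. The sister [m Z] has type e; that is not a function onto t, so [[P S] X] must be the functor, of type (e→t).
[[P S] X] must have type (e→t). The sister [P S] has type (e→t); that is not a function onto (e→t), so X must be the functor, of type ((e→t)→(e→t)).

((e→t)→(e→t))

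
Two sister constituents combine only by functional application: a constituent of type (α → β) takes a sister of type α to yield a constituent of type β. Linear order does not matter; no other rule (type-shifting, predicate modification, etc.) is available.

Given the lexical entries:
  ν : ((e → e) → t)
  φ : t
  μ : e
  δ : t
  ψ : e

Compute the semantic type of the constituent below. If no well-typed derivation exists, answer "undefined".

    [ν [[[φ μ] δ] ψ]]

undefined

[φ μ]: t with e — neither is a function whose domain matches the other; composition fails here.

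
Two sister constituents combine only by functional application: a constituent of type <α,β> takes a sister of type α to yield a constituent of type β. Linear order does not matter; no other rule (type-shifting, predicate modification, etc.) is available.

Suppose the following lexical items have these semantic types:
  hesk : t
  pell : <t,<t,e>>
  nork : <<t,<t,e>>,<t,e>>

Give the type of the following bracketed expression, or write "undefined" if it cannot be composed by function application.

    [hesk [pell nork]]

e

[pell nork] — nork of type <<t,<t,e>>,<t,e>> combines with pell of type <t,<t,e>>: type <t,e>.
[hesk [pell nork]] — [pell nork] of type <t,e> combines with hesk of type t: type e.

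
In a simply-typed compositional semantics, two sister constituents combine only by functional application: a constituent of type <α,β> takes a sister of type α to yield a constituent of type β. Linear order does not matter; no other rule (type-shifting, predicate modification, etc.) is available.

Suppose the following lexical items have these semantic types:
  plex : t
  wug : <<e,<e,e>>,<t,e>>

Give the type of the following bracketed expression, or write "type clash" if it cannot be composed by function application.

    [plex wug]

At [plex wug]: neither t nor <<e,<e,e>>,<t,e>> can take the other as argument; the node is ill-typed.

type clash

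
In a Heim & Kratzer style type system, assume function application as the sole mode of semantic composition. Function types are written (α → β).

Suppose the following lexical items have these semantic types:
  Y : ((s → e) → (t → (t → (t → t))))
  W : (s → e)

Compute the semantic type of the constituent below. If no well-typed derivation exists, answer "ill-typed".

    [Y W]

[Y W] — Y of type ((s → e) → (t → (t → (t → t)))) combines with W of type (s → e): type (t → (t → (t → t))).

(t → (t → (t → t)))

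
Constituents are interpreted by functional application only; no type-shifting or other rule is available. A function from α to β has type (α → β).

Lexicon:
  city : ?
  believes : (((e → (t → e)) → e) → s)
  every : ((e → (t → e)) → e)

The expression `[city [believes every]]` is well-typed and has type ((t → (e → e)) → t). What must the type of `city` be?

For [city [believes every]] to have type ((t → (e → e)) → t) with [believes every] of type s, city must be the function: city : (s → ((t → (e → e)) → t)).

(s → ((t → (e → e)) → t))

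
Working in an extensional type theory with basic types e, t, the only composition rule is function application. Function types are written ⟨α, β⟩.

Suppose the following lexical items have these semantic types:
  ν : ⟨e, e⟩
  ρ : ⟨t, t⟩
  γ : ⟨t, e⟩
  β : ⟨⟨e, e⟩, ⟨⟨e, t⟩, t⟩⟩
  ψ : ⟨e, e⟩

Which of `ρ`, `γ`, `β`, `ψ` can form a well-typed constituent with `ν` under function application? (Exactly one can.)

ρ : ⟨t, t⟩ — neither side's domain matches the other.
γ : ⟨t, e⟩ — neither side's domain matches the other.
β — combines: β : ⟨⟨e, e⟩, ⟨⟨e, t⟩, t⟩⟩ takes ν : ⟨e, e⟩ as argument, giving ⟨⟨e, t⟩, t⟩.
ψ : ⟨e, e⟩ — neither side's domain matches the other.

β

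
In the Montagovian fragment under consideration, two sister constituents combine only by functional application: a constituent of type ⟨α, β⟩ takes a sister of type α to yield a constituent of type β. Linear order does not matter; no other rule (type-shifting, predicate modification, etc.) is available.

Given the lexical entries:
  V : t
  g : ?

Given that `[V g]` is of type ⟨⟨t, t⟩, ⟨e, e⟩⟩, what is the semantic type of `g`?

At [V g] (required: ⟨⟨t, t⟩, ⟨e, e⟩⟩): V is t, which is not a function with range ⟨⟨t, t⟩, ⟨e, e⟩⟩; hence g is the functor — type ⟨t, ⟨⟨t, t⟩, ⟨e, e⟩⟩⟩.

⟨t, ⟨⟨t, t⟩, ⟨e, e⟩⟩⟩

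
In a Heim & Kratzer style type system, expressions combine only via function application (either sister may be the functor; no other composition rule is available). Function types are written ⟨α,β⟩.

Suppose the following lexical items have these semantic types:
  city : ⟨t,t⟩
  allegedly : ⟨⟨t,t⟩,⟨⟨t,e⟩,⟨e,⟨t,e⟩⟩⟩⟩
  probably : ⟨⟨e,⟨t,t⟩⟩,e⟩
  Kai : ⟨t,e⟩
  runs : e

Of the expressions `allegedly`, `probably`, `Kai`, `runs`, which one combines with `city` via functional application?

allegedly — combines: allegedly : ⟨⟨t,t⟩,⟨⟨t,e⟩,⟨e,⟨t,e⟩⟩⟩⟩ takes city : ⟨t,t⟩ as argument, giving ⟨⟨t,e⟩,⟨e,⟨t,e⟩⟩⟩.
probably : ⟨⟨e,⟨t,t⟩⟩,e⟩ — neither side's domain matches the other.
Kai : ⟨t,e⟩ — neither side's domain matches the other.
runs : e — neither side's domain matches the other.

allegedly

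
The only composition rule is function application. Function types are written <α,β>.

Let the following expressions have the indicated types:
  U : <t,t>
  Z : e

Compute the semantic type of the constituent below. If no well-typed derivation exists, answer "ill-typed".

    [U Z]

[U Z]: <t,t> and e cannot combine by function application — type clash.

ill-typed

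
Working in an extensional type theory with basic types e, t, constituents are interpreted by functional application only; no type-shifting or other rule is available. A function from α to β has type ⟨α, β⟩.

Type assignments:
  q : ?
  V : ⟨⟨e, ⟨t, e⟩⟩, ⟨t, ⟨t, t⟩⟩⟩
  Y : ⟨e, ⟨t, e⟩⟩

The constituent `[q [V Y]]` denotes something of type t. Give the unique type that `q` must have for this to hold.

⟨⟨t, ⟨t, t⟩⟩, t⟩

[q [V Y]] must have type t. The sister [V Y] has type ⟨t, ⟨t, t⟩⟩; that is not a function onto t, so q must be the functor, of type ⟨⟨t, ⟨t, t⟩⟩, t⟩.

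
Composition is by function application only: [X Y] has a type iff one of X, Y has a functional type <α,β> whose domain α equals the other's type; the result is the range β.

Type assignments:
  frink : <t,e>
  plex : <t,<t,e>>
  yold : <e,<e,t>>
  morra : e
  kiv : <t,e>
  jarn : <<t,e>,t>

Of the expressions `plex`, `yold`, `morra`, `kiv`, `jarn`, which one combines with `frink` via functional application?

jarn

plex : <t,<t,e>> — does not combine with frink.
yold : <e,<e,t>> — does not combine with frink.
morra : e — does not combine with frink.
kiv : <t,e> — does not combine with frink.
jarn — combines: jarn : <<t,e>,t> takes frink : <t,e> as argument, giving t.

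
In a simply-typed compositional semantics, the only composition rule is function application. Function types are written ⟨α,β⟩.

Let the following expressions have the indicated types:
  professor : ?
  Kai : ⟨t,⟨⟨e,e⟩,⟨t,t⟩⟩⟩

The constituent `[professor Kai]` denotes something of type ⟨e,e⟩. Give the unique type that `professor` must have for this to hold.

⟨⟨t,⟨⟨e,e⟩,⟨t,t⟩⟩⟩,⟨e,e⟩⟩

[professor Kai] is required to be ⟨e,e⟩. Kai : ⟨t,⟨⟨e,e⟩,⟨t,t⟩⟩⟩ cannot yield ⟨e,e⟩ as functor, so professor : ⟨⟨t,⟨⟨e,e⟩,⟨t,t⟩⟩⟩,⟨e,e⟩⟩.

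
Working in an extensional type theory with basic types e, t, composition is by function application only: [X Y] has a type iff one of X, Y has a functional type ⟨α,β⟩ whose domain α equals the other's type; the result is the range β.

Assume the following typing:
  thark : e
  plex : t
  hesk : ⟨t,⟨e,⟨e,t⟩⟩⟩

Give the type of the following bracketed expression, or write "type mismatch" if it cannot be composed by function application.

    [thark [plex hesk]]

⟨e,t⟩

[plex hesk]: hesk is ⟨t,⟨e,⟨e,t⟩⟩⟩, plex is t; result ⟨e,⟨e,t⟩⟩.
[thark [plex hesk]]: [plex hesk] is ⟨e,⟨e,t⟩⟩, thark is e; result ⟨e,t⟩.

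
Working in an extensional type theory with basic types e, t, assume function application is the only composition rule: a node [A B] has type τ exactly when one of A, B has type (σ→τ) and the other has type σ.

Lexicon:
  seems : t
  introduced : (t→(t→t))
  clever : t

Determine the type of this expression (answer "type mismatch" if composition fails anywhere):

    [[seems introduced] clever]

At [seems introduced], introduced : (t→(t→t)) takes seems : t, giving (t→t).
At [[seems introduced] clever], [seems introduced] : (t→t) takes clever : t, giving t.

t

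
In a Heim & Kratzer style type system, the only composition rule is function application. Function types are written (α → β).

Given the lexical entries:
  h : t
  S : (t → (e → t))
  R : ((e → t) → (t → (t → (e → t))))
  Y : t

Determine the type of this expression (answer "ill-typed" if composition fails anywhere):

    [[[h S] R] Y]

[h S]: functor S : (t → (e → t)), argument h : t; result (e → t).
[[h S] R]: functor R : ((e → t) → (t → (t → (e → t)))), argument [h S] : (e → t); result (t → (t → (e → t))).
[[[h S] R] Y]: functor [[h S] R] : (t → (t → (e → t))), argument Y : t; result (t → (e → t)).

(t → (e → t))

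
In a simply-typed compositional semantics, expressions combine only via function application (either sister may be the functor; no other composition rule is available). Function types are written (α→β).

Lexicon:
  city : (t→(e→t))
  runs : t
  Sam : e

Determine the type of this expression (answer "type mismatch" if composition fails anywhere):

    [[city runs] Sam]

t

At [city runs], city : (t→(e→t)) takes runs : t, giving (e→t).
At [[city runs] Sam], [city runs] : (e→t) takes Sam : e, giving t.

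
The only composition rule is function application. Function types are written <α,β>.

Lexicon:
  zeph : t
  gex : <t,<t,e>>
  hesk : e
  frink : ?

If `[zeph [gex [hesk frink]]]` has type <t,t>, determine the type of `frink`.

At [zeph [gex [hesk frink]]] (required: <t,t>): zeph is t, which is not a function with range <t,t>; hence [gex [hesk frink]] is the functor — type <t,<t,t>>.
At [gex [hesk frink]] (required: <t,<t,t>>): gex is <t,<t,e>>, which is not a function with range <t,<t,t>>; hence [hesk frink] is the functor — type <<t,<t,e>>,<t,<t,t>>>.
At [hesk frink] (required: <<t,<t,e>>,<t,<t,t>>>): hesk is e, which is not a function with range <<t,<t,e>>,<t,<t,t>>>; hence frink is the functor — type <e,<<t,<t,e>>,<t,<t,t>>>>.

<e,<<t,<t,e>>,<t,<t,t>>>>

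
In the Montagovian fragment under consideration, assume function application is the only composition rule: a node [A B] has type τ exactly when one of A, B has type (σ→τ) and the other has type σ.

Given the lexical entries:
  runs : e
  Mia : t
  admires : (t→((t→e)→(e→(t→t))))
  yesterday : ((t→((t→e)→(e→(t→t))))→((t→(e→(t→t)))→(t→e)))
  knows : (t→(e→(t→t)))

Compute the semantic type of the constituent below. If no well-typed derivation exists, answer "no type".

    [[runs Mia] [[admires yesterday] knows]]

no type

[runs Mia]: e and t cannot combine by function application — type clash.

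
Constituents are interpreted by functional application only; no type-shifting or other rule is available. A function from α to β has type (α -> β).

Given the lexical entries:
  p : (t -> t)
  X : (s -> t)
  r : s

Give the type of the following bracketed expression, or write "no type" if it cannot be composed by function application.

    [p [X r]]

t

[X r]: (s -> t) applied to s yields t.
[p [X r]]: (t -> t) applied to t yields t.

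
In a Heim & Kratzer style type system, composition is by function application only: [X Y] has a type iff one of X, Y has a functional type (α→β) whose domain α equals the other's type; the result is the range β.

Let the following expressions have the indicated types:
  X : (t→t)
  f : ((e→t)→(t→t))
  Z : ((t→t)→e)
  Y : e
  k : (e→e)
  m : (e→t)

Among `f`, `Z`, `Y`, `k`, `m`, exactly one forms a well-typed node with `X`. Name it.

Z

f : ((e→t)→(t→t)) — does not combine with X.
Z — combines: Z : ((t→t)→e) takes X : (t→t) as argument, giving e.
Y : e — does not combine with X.
k : (e→e) — does not combine with X.
m : (e→t) — does not combine with X.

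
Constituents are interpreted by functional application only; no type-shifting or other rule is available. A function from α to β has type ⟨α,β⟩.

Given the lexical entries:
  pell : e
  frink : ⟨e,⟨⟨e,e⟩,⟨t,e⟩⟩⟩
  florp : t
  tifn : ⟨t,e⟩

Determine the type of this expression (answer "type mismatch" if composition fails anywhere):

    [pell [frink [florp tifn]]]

At [florp tifn], tifn : ⟨t,e⟩ takes florp : t, giving e.
At [frink [florp tifn]], frink : ⟨e,⟨⟨e,e⟩,⟨t,e⟩⟩⟩ takes [florp tifn] : e, giving ⟨⟨e,e⟩,⟨t,e⟩⟩.
[pell [frink [florp tifn]]]: e with ⟨⟨e,e⟩,⟨t,e⟩⟩ — neither is a function whose domain matches the other; composition fails here.

type mismatch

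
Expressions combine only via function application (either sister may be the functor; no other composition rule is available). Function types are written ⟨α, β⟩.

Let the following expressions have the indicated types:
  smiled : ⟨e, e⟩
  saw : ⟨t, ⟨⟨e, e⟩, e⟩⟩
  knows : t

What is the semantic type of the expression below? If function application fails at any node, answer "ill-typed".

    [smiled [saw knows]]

[saw knows]: saw is ⟨t, ⟨⟨e, e⟩, e⟩⟩, knows is t; result ⟨⟨e, e⟩, e⟩.
[smiled [saw knows]]: [saw knows] is ⟨⟨e, e⟩, e⟩, smiled is ⟨e, e⟩; result e.

e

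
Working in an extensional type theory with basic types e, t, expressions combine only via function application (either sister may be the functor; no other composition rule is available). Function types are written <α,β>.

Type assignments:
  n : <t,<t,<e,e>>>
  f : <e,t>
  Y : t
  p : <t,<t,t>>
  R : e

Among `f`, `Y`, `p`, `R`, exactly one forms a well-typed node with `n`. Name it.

Y

f : <e,t> — neither side's domain matches the other.
Y — combines: n : <t,<t,<e,e>>> takes Y : t as argument, giving <t,<e,e>>.
p : <t,<t,t>> — neither side's domain matches the other.
R : e — neither side's domain matches the other.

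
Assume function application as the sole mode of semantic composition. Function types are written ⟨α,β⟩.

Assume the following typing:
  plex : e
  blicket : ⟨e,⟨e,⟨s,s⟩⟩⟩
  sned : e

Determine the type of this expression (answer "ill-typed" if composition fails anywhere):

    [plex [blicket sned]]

⟨s,s⟩

At [blicket sned], blicket : ⟨e,⟨e,⟨s,s⟩⟩⟩ takes sned : e, giving ⟨e,⟨s,s⟩⟩.
At [plex [blicket sned]], [blicket sned] : ⟨e,⟨s,s⟩⟩ takes plex : e, giving ⟨s,s⟩.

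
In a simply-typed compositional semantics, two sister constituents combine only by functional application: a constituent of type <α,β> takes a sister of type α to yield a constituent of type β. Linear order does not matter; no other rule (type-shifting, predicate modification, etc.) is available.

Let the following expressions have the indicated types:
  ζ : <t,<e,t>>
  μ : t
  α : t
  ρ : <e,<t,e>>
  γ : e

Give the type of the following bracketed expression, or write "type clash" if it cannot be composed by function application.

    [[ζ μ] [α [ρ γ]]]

[ζ μ]: <t,<e,t>> applied to t yields <e,t>.
[ρ γ]: <e,<t,e>> applied to e yields <t,e>.
[α [ρ γ]]: <t,e> applied to t yields e.
[[ζ μ] [α [ρ γ]]]: <e,t> applied to e yields t.

t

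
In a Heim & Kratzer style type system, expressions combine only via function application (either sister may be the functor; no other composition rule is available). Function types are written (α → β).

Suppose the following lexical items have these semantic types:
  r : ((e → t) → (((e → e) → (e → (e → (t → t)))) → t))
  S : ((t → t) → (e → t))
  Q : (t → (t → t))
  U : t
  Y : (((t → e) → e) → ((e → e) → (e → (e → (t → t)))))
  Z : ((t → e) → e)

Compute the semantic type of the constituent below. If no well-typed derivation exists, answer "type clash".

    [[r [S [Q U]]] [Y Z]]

[Q U]: Q is (t → (t → t)), U is t; result (t → t).
[S [Q U]]: S is ((t → t) → (e → t)), [Q U] is (t → t); result (e → t).
[r [S [Q U]]]: r is ((e → t) → (((e → e) → (e → (e → (t → t)))) → t)), [S [Q U]] is (e → t); result (((e → e) → (e → (e → (t → t)))) → t).
[Y Z]: Y is (((t → e) → e) → ((e → e) → (e → (e → (t → t))))), Z is ((t → e) → e); result ((e → e) → (e → (e → (t → t)))).
[[r [S [Q U]]] [Y Z]]: [r [S [Q U]]] is (((e → e) → (e → (e → (t → t)))) → t), [Y Z] is ((e → e) → (e → (e → (t → t)))); result t.

t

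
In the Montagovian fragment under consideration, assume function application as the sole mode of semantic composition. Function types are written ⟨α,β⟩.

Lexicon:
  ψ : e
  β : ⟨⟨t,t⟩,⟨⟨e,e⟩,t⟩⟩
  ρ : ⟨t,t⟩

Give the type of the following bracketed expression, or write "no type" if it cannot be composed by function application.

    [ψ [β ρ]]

[β ρ]: ⟨⟨t,t⟩,⟨⟨e,e⟩,t⟩⟩ applied to ⟨t,t⟩ yields ⟨⟨e,e⟩,t⟩.
At [ψ [β ρ]]: neither e nor ⟨⟨e,e⟩,t⟩ can take the other as argument; the node is ill-typed.

no type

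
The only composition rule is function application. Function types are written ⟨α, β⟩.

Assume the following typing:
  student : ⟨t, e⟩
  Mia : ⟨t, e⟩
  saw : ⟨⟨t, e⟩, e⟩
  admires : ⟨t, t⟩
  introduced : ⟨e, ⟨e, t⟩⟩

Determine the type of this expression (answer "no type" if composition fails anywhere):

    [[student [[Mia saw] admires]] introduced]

no type

[Mia saw]: ⟨⟨t, e⟩, e⟩ applied to ⟨t, e⟩ yields e.
[[Mia saw] admires]: e with ⟨t, t⟩ — neither is a function whose domain matches the other; composition fails here.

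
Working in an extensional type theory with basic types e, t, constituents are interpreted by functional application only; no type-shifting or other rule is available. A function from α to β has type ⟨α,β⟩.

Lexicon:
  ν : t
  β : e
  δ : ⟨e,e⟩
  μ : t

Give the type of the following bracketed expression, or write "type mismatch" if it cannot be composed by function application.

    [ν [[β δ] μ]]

At [β δ], δ : ⟨e,e⟩ takes β : e, giving e.
[[β δ] μ]: e with t — neither is a function whose domain matches the other; composition fails here.

type mismatch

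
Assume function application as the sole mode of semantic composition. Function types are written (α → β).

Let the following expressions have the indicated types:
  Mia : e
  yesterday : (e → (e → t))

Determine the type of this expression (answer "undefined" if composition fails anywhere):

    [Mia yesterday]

[Mia yesterday] — yesterday of type (e → (e → t)) combines with Mia of type e: type (e → t).

(e → t)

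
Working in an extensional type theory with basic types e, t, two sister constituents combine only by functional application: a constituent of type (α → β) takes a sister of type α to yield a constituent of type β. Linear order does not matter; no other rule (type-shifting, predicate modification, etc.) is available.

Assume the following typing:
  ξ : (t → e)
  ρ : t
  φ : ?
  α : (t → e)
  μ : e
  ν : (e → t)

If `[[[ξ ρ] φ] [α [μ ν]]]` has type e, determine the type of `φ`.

(e → (e → e))

At [[[ξ ρ] φ] [α [μ ν]]] (required: e): [α [μ ν]] is e, which is not a function with range e; hence [[ξ ρ] φ] is the functor — type (e → e).
At [[ξ ρ] φ] (required: (e → e)): [ξ ρ] is e, which is not a function with range (e → e); hence φ is the functor — type (e → (e → e)).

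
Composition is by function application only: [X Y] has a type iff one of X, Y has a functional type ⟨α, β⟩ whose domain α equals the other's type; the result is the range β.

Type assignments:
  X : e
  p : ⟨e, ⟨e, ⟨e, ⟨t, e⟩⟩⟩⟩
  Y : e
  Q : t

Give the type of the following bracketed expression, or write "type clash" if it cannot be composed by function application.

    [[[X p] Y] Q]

[X p] — p of type ⟨e, ⟨e, ⟨e, ⟨t, e⟩⟩⟩⟩ combines with X of type e: type ⟨e, ⟨e, ⟨t, e⟩⟩⟩.
[[X p] Y] — [X p] of type ⟨e, ⟨e, ⟨t, e⟩⟩⟩ combines with Y of type e: type ⟨e, ⟨t, e⟩⟩.
[[[X p] Y] Q]: ⟨e, ⟨t, e⟩⟩ with t — neither is a function whose domain matches the other; composition fails here.

type clash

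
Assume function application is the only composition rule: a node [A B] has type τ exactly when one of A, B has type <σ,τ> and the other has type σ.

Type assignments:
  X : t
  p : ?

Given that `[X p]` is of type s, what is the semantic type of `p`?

[X p] is required to be s. X : t cannot yield s as functor, so p : <t,s>.

<t,s>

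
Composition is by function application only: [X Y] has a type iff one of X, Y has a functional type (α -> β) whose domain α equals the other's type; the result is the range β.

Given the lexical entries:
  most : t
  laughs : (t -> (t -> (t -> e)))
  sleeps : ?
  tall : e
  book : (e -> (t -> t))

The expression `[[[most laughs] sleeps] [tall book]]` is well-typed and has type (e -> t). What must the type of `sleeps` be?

[[[most laughs] sleeps] [tall book]] must have type (e -> t). The sister [tall book] has type (t -> t); that is not a function onto (e -> t), so [[most laughs] sleeps] must be the functor, of type ((t -> t) -> (e -> t)).
[[most laughs] sleeps] must have type ((t -> t) -> (e -> t)). The sister [most laughs] has type (t -> (t -> e)); that is not a function onto ((t -> t) -> (e -> t)), so sleeps must be the functor, of type ((t -> (t -> e)) -> ((t -> t) -> (e -> t))).

((t -> (t -> e)) -> ((t -> t) -> (e -> t)))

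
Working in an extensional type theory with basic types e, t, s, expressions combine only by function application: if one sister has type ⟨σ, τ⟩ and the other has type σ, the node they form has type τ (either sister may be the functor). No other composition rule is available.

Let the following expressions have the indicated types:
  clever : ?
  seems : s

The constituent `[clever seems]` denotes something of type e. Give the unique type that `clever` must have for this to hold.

⟨s, e⟩

At [clever seems] (required: e): seems is s, which is not a function with range e; hence clever is the functor — type ⟨s, e⟩.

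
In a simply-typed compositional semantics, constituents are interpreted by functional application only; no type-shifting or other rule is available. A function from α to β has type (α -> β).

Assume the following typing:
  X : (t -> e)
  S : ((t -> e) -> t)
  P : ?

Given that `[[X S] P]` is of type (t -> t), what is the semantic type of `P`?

(t -> (t -> t))

At [[X S] P] (required: (t -> t)): [X S] is t, which is not a function with range (t -> t); hence P is the functor — type (t -> (t -> t)).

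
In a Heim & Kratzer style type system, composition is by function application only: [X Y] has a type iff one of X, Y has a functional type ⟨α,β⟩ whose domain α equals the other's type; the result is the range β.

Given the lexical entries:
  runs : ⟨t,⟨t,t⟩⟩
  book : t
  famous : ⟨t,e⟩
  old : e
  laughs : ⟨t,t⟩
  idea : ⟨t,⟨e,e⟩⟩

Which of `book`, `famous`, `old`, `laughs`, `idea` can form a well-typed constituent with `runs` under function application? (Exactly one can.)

book

book — combines: runs : ⟨t,⟨t,t⟩⟩ takes book : t as argument, giving ⟨t,t⟩.
famous : ⟨t,e⟩ — does not combine with runs.
old : e — does not combine with runs.
laughs : ⟨t,t⟩ — does not combine with runs.
idea : ⟨t,⟨e,e⟩⟩ — does not combine with runs.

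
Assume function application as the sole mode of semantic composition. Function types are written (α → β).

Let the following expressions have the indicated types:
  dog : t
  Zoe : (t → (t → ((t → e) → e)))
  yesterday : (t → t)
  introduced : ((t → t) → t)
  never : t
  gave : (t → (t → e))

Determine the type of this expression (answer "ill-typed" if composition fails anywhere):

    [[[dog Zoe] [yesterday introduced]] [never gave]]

e

[dog Zoe]: functor Zoe : (t → (t → ((t → e) → e))), argument dog : t; result (t → ((t → e) → e)).
[yesterday introduced]: functor introduced : ((t → t) → t), argument yesterday : (t → t); result t.
[[dog Zoe] [yesterday introduced]]: functor [dog Zoe] : (t → ((t → e) → e)), argument [yesterday introduced] : t; result ((t → e) → e).
[never gave]: functor gave : (t → (t → e)), argument never : t; result (t → e).
[[[dog Zoe] [yesterday introduced]] [never gave]]: functor [[dog Zoe] [yesterday introduced]] : ((t → e) → e), argument [never gave] : (t → e); result e.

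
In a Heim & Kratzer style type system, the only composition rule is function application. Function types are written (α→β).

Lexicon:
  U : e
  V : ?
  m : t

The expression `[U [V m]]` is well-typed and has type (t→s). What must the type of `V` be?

At [U [V m]] (required: (t→s)): U is e, which is not a function with range (t→s); hence [V m] is the functor — type (e→(t→s)).
At [V m] (required: (e→(t→s))): m is t, which is not a function with range (e→(t→s)); hence V is the functor — type (t→(e→(t→s))).

(t→(e→(t→s)))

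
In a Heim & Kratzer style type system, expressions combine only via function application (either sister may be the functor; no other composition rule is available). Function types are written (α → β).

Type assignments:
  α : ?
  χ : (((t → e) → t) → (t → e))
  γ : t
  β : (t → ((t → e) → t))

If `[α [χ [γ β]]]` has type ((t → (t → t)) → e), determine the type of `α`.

((t → e) → ((t → (t → t)) → e))

[α [χ [γ β]]] must have type ((t → (t → t)) → e). The sister [χ [γ β]] has type (t → e); that is not a function onto ((t → (t → t)) → e), so α must be the functor, of type ((t → e) → ((t → (t → t)) → e)).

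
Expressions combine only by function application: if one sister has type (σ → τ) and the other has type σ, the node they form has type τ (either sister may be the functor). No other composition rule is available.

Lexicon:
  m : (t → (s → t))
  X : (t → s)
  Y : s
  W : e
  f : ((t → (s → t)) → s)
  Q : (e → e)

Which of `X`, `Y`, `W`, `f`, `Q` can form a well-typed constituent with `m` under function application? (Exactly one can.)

X : (t → s) — does not combine with m.
Y : s — does not combine with m.
W : e — does not combine with m.
f — combines: f : ((t → (s → t)) → s) takes m : (t → (s → t)) as argument, giving s.
Q : (e → e) — does not combine with m.

f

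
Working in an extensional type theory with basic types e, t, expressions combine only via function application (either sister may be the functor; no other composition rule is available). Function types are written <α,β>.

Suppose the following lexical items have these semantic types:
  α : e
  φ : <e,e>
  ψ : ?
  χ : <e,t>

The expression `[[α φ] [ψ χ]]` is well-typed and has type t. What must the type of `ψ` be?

For [[α φ] [ψ χ]] to have type t with [α φ] of type e, [ψ χ] must be the function: [ψ χ] : <e,t>.
For [ψ χ] to have type <e,t> with χ of type <e,t>, ψ must be the function: ψ : <<e,t>,<e,t>>.

<<e,t>,<e,t>>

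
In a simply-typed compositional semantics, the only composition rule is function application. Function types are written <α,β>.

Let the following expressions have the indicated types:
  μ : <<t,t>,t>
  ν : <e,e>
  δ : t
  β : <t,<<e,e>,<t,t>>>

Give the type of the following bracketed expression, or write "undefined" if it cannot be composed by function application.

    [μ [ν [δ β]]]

[δ β]: <t,<<e,e>,<t,t>>> applied to t yields <<e,e>,<t,t>>.
[ν [δ β]]: <<e,e>,<t,t>> applied to <e,e> yields <t,t>.
[μ [ν [δ β]]]: <<t,t>,t> applied to <t,t> yields t.

t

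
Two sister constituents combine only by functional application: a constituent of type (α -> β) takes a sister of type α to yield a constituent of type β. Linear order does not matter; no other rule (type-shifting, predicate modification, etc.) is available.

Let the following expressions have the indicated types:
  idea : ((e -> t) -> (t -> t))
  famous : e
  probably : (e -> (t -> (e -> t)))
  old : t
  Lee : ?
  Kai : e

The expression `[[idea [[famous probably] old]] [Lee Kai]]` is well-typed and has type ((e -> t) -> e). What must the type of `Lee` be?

(e -> ((t -> t) -> ((e -> t) -> e)))

At [[idea [[famous probably] old]] [Lee Kai]] (required: ((e -> t) -> e)): [idea [[famous probably] old]] is (t -> t), which is not a function with range ((e -> t) -> e); hence [Lee Kai] is the functor — type ((t -> t) -> ((e -> t) -> e)).
At [Lee Kai] (required: ((t -> t) -> ((e -> t) -> e))): Kai is e, which is not a function with range ((t -> t) -> ((e -> t) -> e)); hence Lee is the functor — type (e -> ((t -> t) -> ((e -> t) -> e))).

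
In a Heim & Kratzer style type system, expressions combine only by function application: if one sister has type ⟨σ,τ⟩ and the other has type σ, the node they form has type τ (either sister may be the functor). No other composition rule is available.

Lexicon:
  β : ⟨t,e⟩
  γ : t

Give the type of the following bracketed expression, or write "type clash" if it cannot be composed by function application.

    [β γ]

At [β γ], β : ⟨t,e⟩ takes γ : t, giving e.

e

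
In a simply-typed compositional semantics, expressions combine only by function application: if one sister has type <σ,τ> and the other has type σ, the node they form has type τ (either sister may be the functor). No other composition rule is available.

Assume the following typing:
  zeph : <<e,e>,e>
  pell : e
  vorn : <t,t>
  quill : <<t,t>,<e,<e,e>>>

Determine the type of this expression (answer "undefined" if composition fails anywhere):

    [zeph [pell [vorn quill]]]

[vorn quill]: functor quill : <<t,t>,<e,<e,e>>>, argument vorn : <t,t>; result <e,<e,e>>.
[pell [vorn quill]]: functor [vorn quill] : <e,<e,e>>, argument pell : e; result <e,e>.
[zeph [pell [vorn quill]]]: functor zeph : <<e,e>,e>, argument [pell [vorn quill]] : <e,e>; result e.

e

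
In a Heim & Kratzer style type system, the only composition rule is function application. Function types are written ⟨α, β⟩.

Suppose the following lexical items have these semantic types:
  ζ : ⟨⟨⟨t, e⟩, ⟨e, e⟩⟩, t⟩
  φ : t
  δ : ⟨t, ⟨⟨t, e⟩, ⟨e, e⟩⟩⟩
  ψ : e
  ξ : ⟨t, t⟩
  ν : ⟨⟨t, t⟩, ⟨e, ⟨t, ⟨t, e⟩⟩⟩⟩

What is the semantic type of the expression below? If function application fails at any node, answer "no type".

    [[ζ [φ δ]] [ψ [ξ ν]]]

[φ δ]: δ is ⟨t, ⟨⟨t, e⟩, ⟨e, e⟩⟩⟩, φ is t; result ⟨⟨t, e⟩, ⟨e, e⟩⟩.
[ζ [φ δ]]: ζ is ⟨⟨⟨t, e⟩, ⟨e, e⟩⟩, t⟩, [φ δ] is ⟨⟨t, e⟩, ⟨e, e⟩⟩; result t.
[ξ ν]: ν is ⟨⟨t, t⟩, ⟨e, ⟨t, ⟨t, e⟩⟩⟩⟩, ξ is ⟨t, t⟩; result ⟨e, ⟨t, ⟨t, e⟩⟩⟩.
[ψ [ξ ν]]: [ξ ν] is ⟨e, ⟨t, ⟨t, e⟩⟩⟩, ψ is e; result ⟨t, ⟨t, e⟩⟩.
[[ζ [φ δ]] [ψ [ξ ν]]]: [ψ [ξ ν]] is ⟨t, ⟨t, e⟩⟩, [ζ [φ δ]] is t; result ⟨t, e⟩.

⟨t, e⟩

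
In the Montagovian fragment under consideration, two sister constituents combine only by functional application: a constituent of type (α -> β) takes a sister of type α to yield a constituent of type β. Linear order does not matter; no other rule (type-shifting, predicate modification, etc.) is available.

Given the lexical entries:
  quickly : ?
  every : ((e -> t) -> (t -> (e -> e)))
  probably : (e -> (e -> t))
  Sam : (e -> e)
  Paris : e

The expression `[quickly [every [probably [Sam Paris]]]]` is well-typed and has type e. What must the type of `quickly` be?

((t -> (e -> e)) -> e)

[quickly [every [probably [Sam Paris]]]] is required to be e. [every [probably [Sam Paris]]] : (t -> (e -> e)) cannot yield e as functor, so quickly : ((t -> (e -> e)) -> e).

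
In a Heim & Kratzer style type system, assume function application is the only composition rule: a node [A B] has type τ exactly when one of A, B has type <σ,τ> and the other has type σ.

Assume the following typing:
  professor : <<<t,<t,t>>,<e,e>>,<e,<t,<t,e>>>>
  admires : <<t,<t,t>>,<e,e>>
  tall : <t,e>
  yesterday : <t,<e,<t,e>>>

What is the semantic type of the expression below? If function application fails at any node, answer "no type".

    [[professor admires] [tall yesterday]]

[professor admires]: <<<t,<t,t>>,<e,e>>,<e,<t,<t,e>>>> applied to <<t,<t,t>>,<e,e>> yields <e,<t,<t,e>>>.
[tall yesterday]: <t,e> and <t,<e,<t,e>>> cannot combine by function application — type clash.

no type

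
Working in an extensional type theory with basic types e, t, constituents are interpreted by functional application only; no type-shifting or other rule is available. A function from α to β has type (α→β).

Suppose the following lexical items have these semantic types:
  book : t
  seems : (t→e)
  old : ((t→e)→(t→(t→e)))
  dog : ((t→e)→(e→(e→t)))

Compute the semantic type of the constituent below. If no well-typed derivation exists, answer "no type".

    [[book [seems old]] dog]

(e→(e→t))

[seems old]: ((t→e)→(t→(t→e))) applied to (t→e) yields (t→(t→e)).
[book [seems old]]: (t→(t→e)) applied to t yields (t→e).
[[book [seems old]] dog]: ((t→e)→(e→(e→t))) applied to (t→e) yields (e→(e→t)).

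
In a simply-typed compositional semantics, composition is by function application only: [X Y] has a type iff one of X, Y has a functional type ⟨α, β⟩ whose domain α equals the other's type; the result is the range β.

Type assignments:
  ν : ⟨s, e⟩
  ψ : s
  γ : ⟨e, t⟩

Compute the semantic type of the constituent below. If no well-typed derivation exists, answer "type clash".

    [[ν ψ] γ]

t

At [ν ψ], ν : ⟨s, e⟩ takes ψ : s, giving e.
At [[ν ψ] γ], γ : ⟨e, t⟩ takes [ν ψ] : e, giving t.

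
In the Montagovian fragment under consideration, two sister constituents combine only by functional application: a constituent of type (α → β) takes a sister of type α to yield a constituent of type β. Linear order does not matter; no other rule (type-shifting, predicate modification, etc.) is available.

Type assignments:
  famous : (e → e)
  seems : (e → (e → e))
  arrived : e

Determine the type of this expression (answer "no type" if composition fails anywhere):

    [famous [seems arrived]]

[seems arrived]: functor seems : (e → (e → e)), argument arrived : e; result (e → e).
At [famous [seems arrived]]: neither (e → e) nor (e → e) can take the other as argument; the node is ill-typed.

no type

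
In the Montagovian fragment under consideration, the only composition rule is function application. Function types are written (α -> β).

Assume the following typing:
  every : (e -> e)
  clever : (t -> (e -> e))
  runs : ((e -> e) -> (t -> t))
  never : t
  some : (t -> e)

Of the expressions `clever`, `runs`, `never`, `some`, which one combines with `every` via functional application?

runs

clever : (t -> (e -> e)) — every needs e; clever needs t; neither fits.
runs — combines: runs : ((e -> e) -> (t -> t)) takes every : (e -> e) as argument, giving (t -> t).
never : t — every needs e; never needs nothing (atomic); neither fits.
some : (t -> e) — every needs e; some needs t; neither fits.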